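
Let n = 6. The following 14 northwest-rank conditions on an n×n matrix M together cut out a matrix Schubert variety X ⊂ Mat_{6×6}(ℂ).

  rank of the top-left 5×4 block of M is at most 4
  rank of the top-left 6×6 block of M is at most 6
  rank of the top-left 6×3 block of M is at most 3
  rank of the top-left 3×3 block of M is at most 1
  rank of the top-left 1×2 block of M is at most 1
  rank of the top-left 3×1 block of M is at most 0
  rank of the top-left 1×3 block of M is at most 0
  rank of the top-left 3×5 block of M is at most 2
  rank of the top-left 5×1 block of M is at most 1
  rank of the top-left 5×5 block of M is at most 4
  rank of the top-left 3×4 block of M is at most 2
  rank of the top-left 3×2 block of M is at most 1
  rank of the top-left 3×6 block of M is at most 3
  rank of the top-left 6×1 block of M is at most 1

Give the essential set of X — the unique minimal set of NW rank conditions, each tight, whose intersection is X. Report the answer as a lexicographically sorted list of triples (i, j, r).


Propagating the 14 rank bounds to every northwest block:

  row 1: 0, 0, 0, 1, 1, 1
  row 2: 0, 1, 1, 2, 2, 2
  row 3: 0, 1, 1, 2, 2, 3
  row 4: 1, 2, 2, 3, 3, 4
  row 5: 1, 2, 3, 4, 4, 5
  row 6: 1, 2, 3, 4, 5, 6

so w = (4, 2, 6, 1, 3, 5).

Rothe diagram D(w) (7 cells), 4 SE-corners (essential conditions):

[(1, 3, 0), (3, 1, 0), (3, 3, 1), (3, 5, 2)]


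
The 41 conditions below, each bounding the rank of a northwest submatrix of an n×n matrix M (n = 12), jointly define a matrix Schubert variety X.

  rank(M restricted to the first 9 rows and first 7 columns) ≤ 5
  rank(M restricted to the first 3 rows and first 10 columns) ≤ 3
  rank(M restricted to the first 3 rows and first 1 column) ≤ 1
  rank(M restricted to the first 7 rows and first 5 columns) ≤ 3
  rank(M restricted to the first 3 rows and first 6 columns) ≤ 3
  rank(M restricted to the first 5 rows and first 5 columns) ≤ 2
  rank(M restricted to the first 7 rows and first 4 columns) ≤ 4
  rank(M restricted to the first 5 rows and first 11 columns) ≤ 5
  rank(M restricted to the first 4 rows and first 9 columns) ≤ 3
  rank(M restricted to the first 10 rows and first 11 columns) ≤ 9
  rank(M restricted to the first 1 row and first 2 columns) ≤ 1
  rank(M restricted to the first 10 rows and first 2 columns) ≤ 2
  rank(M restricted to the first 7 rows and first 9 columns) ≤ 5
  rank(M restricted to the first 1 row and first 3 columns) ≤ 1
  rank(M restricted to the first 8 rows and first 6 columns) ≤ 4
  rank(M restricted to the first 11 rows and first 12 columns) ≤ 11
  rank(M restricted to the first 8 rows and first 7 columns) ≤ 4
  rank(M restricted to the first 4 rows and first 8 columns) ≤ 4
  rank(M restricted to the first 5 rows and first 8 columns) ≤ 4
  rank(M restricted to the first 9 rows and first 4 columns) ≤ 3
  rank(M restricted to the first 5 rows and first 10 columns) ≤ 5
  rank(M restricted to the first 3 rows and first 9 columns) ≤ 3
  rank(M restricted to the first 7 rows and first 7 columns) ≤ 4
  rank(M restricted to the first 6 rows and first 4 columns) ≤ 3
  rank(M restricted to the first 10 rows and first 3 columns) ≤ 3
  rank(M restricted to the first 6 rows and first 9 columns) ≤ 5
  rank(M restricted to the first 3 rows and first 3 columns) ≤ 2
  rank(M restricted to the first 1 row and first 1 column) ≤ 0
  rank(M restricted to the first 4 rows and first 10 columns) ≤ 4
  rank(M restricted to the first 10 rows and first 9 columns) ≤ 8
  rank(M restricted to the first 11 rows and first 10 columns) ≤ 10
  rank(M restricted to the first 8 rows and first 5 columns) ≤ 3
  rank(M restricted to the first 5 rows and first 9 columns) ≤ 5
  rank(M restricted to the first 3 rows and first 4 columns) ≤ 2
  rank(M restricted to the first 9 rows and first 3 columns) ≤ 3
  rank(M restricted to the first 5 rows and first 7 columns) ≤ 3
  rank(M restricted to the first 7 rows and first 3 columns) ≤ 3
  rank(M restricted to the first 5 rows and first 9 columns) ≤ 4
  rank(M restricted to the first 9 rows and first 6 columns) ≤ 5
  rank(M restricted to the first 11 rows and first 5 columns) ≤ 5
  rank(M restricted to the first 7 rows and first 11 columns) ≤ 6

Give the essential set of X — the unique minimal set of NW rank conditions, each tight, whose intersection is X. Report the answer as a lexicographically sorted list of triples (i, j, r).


Propagating the 41 rank bounds to every northwest block:

  R[1]: 0 | 1 | 1 | 1 | 1 | 1 | 1 | 1 | 1 | 1 | 1 | 1
  R[2]: 1 | 2 | 2 | 2 | 2 | 2 | 2 | 2 | 2 | 2 | 2 | 2
  R[3]: 1 | 2 | 2 | 2 | 2 | 3 | 3 | 3 | 3 | 3 | 3 | 3
  R[4]: 1 | 2 | 2 | 2 | 2 | 3 | 3 | 3 | 3 | 4 | 4 | 4
  R[5]: 1 | 2 | 2 | 2 | 2 | 3 | 3 | 4 | 4 | 5 | 5 | 5
  R[6]: 1 | 2 | 3 | 3 | 3 | 4 | 4 | 5 | 5 | 6 | 6 | 6
  R[7]: 1 | 2 | 3 | 3 | 3 | 4 | 4 | 5 | 5 | 6 | 6 | 7
  R[8]: 1 | 2 | 3 | 3 | 3 | 4 | 4 | 5 | 6 | 7 | 7 | 8
  R[9]: 1 | 2 | 3 | 3 | 4 | 5 | 5 | 6 | 7 | 8 | 8 | 9
  R[10]: 1 | 2 | 3 | 4 | 5 | 6 | 6 | 7 | 8 | 9 | 9 | 10
  R[11]: 1 | 2 | 3 | 4 | 5 | 6 | 7 | 8 | 9 | 10 | 10 | 11
  R[12]: 1 | 2 | 3 | 4 | 5 | 6 | 7 | 8 | 9 | 10 | 11 | 12

so w = (2, 1, 6, 10, 8, 3, 12, 9, 5, 4, 7, 11).

D(w) has 23 cells with 9 SE-corners; essential set:

[(1, 1, 0), (4, 9, 3), (5, 5, 2), (5, 7, 3), (7, 9, 5), (7, 11, 6), (8, 5, 3), (8, 7, 4), (9, 4, 3)]


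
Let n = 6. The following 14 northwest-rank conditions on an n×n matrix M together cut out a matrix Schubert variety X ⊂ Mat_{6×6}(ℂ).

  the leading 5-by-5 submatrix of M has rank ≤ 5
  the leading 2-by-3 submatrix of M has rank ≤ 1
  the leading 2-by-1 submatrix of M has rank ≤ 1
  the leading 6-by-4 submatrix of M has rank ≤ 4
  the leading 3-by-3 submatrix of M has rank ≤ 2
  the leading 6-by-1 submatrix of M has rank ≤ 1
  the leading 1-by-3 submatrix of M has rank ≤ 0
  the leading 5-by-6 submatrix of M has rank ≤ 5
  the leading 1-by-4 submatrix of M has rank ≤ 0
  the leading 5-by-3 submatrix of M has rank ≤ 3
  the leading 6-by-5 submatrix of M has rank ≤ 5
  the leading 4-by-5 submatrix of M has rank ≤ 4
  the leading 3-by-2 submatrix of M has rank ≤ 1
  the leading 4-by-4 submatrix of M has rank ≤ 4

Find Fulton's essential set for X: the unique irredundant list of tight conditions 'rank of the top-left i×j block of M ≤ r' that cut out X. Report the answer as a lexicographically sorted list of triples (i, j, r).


Reconstructing r_w from the 14 given conditions:

  row 1: 0 0 0 0 1 1
  row 2: 1 1 1 1 2 2
  row 3: 1 1 2 2 3 3
  row 4: 1 2 3 3 4 4
  row 5: 1 2 3 4 5 5
  row 6: 1 2 3 4 5 6

second differences of R give the permutation w = (5, 1, 3, 2, 4, 6).

Rothe diagram D(w) (5 cells), 2 SE-corners (essential conditions):

[(1, 4, 0), (3, 2, 1)]


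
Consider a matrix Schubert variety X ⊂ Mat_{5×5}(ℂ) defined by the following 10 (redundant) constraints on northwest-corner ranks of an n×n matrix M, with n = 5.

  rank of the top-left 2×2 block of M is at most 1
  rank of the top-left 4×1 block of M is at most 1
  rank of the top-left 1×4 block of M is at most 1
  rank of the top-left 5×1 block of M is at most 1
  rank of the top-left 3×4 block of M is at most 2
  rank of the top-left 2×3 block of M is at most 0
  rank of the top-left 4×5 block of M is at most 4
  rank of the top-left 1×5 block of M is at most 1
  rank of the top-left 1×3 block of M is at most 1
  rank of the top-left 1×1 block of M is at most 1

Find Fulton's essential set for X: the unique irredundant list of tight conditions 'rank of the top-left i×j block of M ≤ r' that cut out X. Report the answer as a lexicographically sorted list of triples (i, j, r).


Reconstructing r_w from the 10 given conditions:

  R[1]: 0 | 0 | 0 | 1 | 1
  R[2]: 0 | 0 | 0 | 1 | 2
  R[3]: 1 | 1 | 1 | 2 | 3
  R[4]: 1 | 2 | 2 | 3 | 4
  R[5]: 1 | 2 | 3 | 4 | 5

hence w(1..5) = (4, 5, 1, 2, 3).

Fulton essential set (1 of the 6 Rothe cells):

[(2, 3, 0)]


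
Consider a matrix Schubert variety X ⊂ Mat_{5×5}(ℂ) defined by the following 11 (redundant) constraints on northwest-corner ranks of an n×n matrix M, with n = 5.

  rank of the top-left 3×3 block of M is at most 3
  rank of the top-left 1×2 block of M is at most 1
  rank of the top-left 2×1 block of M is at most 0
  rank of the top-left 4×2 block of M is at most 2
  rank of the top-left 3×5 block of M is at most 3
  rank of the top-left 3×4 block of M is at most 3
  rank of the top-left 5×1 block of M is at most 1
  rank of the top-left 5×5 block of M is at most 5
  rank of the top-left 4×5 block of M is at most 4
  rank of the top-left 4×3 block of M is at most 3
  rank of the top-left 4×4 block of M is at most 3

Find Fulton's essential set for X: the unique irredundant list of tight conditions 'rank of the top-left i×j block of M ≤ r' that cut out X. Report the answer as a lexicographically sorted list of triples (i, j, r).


Reconstructing r_w from the 11 given conditions:

  row 1: 0 1 1 1 1
  row 2: 0 1 2 2 2
  row 3: 1 2 3 3 3
  row 4: 1 2 3 3 4
  row 5: 1 2 3 4 5

the unique w with this rank table is (2, 3, 1, 5, 4).

Rothe diagram D(w) (3 cells), 2 SE-corners (essential conditions):

[(2, 1, 0), (4, 4, 3)]


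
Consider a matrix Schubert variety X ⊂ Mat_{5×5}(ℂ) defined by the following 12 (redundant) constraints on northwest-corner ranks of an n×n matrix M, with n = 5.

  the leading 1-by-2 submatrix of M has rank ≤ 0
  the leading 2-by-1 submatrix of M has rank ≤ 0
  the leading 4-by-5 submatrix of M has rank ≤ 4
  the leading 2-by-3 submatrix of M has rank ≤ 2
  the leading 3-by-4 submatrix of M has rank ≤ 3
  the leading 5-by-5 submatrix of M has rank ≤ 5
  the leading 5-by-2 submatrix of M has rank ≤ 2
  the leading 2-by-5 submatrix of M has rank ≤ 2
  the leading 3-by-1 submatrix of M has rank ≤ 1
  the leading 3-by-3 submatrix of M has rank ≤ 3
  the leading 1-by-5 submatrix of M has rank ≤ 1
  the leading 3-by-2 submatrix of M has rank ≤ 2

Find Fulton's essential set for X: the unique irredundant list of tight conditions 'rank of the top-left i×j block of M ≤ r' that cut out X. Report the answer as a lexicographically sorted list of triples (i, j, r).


Recovering R(i,j) via the rank-extension bound from the 12 conditions:

  i=1: 0, 0, 1, 1, 1
  i=2: 0, 1, 2, 2, 2
  i=3: 1, 2, 3, 3, 3
  i=4: 1, 2, 3, 4, 4
  i=5: 1, 2, 3, 4, 5

so w = (3, 2, 1, 4, 5).

2 SE-corners of the 3-cell Rothe diagram give Ess(w):

[(1, 2, 0), (2, 1, 0)]


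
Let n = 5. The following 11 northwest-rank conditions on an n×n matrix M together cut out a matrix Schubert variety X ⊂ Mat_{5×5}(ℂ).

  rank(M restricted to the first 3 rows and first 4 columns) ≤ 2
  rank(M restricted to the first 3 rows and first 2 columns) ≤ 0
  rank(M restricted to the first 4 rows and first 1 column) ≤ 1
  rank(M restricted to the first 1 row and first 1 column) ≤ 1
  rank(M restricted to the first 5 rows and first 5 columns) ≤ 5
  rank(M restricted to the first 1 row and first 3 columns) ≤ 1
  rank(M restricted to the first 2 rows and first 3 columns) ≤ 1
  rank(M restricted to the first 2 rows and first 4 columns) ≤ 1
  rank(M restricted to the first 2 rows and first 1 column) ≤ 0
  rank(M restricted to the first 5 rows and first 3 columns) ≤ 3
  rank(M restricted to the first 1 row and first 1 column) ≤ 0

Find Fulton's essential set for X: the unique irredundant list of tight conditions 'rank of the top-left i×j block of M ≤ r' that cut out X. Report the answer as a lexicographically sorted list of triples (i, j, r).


The tightest implied rank at each (i,j), from the 11 conditions:

  i=1: 0 0 1 1 1
  i=2: 0 0 1 1 2
  i=3: 0 0 1 2 3
  i=4: 1 1 2 3 4
  i=5: 1 2 3 4 5

the unique w with this rank table is (3, 5, 4, 1, 2).

D(w) has 7 cells with 2 SE-corners; essential set:

[(2, 4, 1), (3, 2, 0)]


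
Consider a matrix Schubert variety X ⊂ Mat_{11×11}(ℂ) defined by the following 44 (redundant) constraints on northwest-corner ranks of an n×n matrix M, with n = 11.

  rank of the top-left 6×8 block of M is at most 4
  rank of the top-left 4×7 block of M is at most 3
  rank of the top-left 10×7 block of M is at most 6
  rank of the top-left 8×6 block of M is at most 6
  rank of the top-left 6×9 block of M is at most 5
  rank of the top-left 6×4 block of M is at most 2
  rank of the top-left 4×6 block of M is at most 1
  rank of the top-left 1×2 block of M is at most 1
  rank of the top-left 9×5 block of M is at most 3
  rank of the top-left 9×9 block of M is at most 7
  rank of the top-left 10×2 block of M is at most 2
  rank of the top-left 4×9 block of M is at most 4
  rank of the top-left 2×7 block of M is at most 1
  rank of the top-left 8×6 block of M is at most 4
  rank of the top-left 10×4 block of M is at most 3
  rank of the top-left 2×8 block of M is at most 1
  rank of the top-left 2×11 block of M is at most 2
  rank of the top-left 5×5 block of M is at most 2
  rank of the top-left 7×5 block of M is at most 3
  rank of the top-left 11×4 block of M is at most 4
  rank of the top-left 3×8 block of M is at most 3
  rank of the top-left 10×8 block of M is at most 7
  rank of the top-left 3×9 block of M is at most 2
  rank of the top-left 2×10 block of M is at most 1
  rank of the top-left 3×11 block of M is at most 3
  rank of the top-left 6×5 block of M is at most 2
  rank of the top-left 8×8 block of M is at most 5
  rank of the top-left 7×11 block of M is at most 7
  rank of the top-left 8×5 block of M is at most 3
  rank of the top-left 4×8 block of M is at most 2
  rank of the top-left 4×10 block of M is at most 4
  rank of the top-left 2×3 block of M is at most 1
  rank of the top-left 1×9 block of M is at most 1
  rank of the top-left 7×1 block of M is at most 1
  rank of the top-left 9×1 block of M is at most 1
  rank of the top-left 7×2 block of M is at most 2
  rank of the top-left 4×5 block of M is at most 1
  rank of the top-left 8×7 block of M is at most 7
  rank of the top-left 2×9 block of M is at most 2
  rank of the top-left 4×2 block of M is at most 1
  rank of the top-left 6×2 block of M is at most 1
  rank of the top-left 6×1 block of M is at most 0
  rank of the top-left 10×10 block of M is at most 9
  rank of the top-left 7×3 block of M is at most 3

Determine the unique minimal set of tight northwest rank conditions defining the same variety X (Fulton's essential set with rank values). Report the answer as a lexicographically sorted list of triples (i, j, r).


Rank table r_w(11×11) implied by the 44 constraints:

  0 | 1 | 1 | 1 | 1 | 1 | 1 | 1 | 1 | 1 | 1
  0 | 1 | 1 | 1 | 1 | 1 | 1 | 1 | 1 | 1 | 2
  0 | 1 | 1 | 1 | 1 | 1 | 2 | 2 | 2 | 2 | 3
  0 | 1 | 1 | 1 | 1 | 1 | 2 | 2 | 3 | 3 | 4
  0 | 1 | 2 | 2 | 2 | 2 | 3 | 3 | 4 | 4 | 5
  0 | 1 | 2 | 2 | 2 | 3 | 4 | 4 | 5 | 5 | 6
  1 | 2 | 3 | 3 | 3 | 4 | 5 | 5 | 6 | 6 | 7
  1 | 2 | 3 | 3 | 3 | 4 | 5 | 5 | 6 | 7 | 8
  1 | 2 | 3 | 3 | 3 | 4 | 5 | 6 | 7 | 8 | 9
  1 | 2 | 3 | 3 | 4 | 5 | 6 | 7 | 8 | 9 | 10
  1 | 2 | 3 | 4 | 5 | 6 | 7 | 8 | 9 | 10 | 11

hence w(1..11) = (2, 11, 7, 9, 3, 6, 1, 10, 8, 5, 4).

|D(w)|=31, |Ess(w)|=8:

[(2, 10, 1), (4, 6, 1), (4, 8, 2), (6, 1, 0), (6, 5, 2), (8, 8, 5), (9, 5, 3), (10, 4, 3)]


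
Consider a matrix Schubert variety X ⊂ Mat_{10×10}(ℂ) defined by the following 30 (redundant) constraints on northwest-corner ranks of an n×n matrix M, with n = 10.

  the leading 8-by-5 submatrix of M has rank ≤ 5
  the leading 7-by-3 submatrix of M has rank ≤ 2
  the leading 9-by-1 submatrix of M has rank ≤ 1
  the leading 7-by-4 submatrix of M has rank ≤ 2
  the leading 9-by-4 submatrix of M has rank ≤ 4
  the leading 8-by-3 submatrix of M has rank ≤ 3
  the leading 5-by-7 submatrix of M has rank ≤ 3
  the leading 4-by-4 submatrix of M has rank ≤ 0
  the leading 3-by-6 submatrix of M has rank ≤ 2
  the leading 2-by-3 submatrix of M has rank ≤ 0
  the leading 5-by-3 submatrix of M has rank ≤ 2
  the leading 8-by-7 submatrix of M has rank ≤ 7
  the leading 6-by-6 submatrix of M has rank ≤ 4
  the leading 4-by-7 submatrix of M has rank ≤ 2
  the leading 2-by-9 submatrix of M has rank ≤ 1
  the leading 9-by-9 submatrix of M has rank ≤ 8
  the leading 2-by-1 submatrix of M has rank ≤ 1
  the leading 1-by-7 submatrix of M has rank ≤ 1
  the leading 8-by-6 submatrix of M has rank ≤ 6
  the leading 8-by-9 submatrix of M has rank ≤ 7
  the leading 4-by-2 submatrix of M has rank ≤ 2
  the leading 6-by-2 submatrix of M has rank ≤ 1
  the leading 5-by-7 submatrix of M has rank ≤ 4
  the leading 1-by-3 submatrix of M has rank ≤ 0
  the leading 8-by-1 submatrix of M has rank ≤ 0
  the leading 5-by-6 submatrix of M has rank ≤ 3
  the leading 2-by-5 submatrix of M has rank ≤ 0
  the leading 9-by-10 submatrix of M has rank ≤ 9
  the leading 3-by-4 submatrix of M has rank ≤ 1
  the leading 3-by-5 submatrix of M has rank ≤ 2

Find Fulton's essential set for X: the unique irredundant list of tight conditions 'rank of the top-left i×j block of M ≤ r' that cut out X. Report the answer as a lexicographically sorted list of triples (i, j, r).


Reconstructing r_w from the 30 given conditions:

  0  0  0  0  0  1  1  1  1  1
  0  0  0  0  0  1  1  1  1  2
  0  0  0  0  1  2  2  2  2  3
  0  0  0  0  1  2  2  3  3  4
  0  1  1  1  2  3  3  4  4  5
  0  1  2  2  3  4  4  5  5  6
  0  1  2  2  3  4  5  6  6  7
  0  1  2  3  4  5  6  7  7  8
  1  2  3  4  5  6  7  8  8  9
  1  2  3  4  5  6  7  8  9  10

giving w = (6, 10, 5, 8, 2, 3, 7, 4, 1, 9) via Δ²R.

6 SE-corners of the 27-cell Rothe diagram give Ess(w):

[(2, 5, 0), (2, 9, 1), (4, 4, 0), (4, 7, 2), (7, 4, 2), (8, 1, 0)]


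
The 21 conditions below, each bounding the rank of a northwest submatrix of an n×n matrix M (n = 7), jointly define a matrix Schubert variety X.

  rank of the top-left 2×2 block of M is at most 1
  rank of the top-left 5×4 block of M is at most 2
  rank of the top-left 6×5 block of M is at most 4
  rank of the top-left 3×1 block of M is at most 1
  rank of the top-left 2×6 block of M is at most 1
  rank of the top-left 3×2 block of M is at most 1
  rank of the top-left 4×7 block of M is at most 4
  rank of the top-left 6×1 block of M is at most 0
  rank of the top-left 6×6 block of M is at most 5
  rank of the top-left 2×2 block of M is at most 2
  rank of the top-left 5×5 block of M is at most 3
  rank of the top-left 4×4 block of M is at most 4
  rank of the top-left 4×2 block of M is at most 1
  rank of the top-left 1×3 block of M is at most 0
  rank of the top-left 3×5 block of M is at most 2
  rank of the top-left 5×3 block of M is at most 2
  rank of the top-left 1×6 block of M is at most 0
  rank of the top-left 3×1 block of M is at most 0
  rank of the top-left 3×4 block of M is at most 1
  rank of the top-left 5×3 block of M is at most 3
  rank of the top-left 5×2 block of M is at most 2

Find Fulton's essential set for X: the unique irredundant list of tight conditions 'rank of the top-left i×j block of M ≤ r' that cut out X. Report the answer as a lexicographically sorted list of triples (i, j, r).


Computing R[i][j] = min implied NW-rank bound (n=7, 21 conditions):

  R[1]: 0  0  0  0  0  0  1
  R[2]: 0  1  1  1  1  1  2
  R[3]: 0  1  1  1  2  2  3
  R[4]: 0  1  2  2  3  3  4
  R[5]: 0  1  2  2  3  4  5
  R[6]: 0  1  2  3  4  5  6
  R[7]: 1  2  3  4  5  6  7

giving w = (7, 2, 5, 3, 6, 4, 1) via Δ²R.

Rothe diagram D(w) (14 cells), 4 SE-corners (essential conditions):

[(1, 6, 0), (3, 4, 1), (5, 4, 2), (6, 1, 0)]


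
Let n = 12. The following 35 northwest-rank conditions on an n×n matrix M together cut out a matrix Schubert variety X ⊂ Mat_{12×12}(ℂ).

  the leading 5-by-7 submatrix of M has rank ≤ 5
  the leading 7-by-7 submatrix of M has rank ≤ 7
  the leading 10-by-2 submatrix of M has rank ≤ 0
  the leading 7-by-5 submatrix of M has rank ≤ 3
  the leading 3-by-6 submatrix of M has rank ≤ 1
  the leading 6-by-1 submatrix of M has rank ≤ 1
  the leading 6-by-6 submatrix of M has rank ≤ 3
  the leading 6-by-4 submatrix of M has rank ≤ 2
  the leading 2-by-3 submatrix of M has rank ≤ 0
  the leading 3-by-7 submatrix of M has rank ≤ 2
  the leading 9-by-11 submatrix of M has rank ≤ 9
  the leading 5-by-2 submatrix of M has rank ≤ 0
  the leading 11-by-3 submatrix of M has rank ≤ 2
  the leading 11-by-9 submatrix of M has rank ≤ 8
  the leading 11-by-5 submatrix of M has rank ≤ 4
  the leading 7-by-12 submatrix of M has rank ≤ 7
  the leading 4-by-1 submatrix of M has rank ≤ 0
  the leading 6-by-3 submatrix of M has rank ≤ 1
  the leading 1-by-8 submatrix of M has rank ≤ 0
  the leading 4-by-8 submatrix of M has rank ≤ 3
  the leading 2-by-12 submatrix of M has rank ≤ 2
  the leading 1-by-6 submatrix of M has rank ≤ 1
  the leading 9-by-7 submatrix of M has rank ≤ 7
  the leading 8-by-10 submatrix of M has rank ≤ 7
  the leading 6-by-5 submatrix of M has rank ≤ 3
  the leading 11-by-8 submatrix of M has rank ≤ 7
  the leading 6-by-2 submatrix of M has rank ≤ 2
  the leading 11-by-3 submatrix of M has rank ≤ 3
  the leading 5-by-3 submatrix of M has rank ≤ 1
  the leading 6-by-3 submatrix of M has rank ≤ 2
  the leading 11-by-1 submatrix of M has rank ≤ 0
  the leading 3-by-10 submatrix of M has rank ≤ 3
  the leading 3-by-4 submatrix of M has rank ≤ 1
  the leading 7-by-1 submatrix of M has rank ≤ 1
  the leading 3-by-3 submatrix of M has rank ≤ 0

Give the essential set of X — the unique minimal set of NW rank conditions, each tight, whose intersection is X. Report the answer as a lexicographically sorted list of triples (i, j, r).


Reconstructing r_w from the 35 given conditions:

  row 1: 0 0 0 0 0 0 0 0 1 1 1 1
  row 2: 0 0 0 1 1 1 1 1 2 2 2 2
  row 3: 0 0 0 1 1 1 2 2 3 3 3 3
  row 4: 0 0 1 2 2 2 3 3 4 4 4 4
  row 5: 0 0 1 2 3 3 4 4 5 5 5 5
  row 6: 0 0 1 2 3 3 4 5 6 6 6 6
  row 7: 0 0 1 2 3 4 5 6 7 7 7 7
  row 8: 0 0 1 2 3 4 5 6 7 7 8 8
  row 9: 0 0 1 2 3 4 5 6 7 8 9 9
  row 10: 0 0 1 2 3 4 5 6 7 8 9 10
  row 11: 0 1 2 3 4 5 6 7 8 9 10 11
  row 12: 1 2 3 4 5 6 7 8 9 10 11 12

giving w = (9, 4, 7, 3, 5, 8, 6, 11, 10, 12, 2, 1) via Δ²R.

Rothe diagram D(w) (33 cells), 7 SE-corners (essential conditions):

[(1, 8, 0), (3, 3, 0), (3, 6, 1), (6, 6, 3), (8, 10, 7), (10, 2, 0), (11, 1, 0)]


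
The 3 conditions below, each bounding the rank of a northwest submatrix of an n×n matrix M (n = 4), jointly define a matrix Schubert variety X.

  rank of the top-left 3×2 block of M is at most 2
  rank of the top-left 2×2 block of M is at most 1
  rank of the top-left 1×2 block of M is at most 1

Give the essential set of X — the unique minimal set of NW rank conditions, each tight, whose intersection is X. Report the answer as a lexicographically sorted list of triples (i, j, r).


The tightest implied rank at each (i,j), from the 3 conditions:

  i=1: 1 1 1 1
  i=2: 1 1 2 2
  i=3: 1 2 3 3
  i=4: 1 2 3 4

hence w(1..4) = (1, 3, 2, 4).

1 SE-corner of the 1-cell Rothe diagram gives Ess(w):

[(2, 2, 1)]


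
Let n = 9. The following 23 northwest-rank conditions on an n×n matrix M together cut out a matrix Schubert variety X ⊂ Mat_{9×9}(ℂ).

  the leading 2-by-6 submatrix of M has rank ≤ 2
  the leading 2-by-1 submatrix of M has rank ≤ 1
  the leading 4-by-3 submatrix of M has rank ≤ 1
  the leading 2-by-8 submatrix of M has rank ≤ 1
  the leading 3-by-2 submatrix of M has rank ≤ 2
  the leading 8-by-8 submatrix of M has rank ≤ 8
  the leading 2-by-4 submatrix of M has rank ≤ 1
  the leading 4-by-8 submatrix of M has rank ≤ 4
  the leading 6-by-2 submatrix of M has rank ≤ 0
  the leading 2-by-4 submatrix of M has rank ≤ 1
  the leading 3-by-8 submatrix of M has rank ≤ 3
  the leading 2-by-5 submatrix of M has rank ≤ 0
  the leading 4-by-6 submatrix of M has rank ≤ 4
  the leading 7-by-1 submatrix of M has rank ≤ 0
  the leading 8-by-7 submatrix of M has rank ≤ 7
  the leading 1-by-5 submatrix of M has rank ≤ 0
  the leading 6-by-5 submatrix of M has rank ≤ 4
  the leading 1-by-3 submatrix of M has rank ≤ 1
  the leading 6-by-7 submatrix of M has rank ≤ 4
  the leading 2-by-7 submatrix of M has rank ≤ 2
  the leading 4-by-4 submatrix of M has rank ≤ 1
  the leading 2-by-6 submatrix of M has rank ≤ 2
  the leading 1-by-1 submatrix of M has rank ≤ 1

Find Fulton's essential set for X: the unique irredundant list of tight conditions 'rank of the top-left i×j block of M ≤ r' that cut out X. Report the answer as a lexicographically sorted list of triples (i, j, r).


Reconstructing r_w from the 23 given conditions:

  0, 0, 0, 0, 0, 1, 1, 1, 1
  0, 0, 0, 0, 0, 1, 1, 1, 2
  0, 0, 1, 1, 1, 2, 2, 2, 3
  0, 0, 1, 1, 2, 3, 3, 3, 4
  0, 0, 1, 2, 3, 4, 4, 4, 5
  0, 0, 1, 2, 3, 4, 4, 5, 6
  0, 1, 2, 3, 4, 5, 5, 6, 7
  1, 2, 3, 4, 5, 6, 6, 7, 8
  1, 2, 3, 4, 5, 6, 7, 8, 9

the unique w with this rank table is (6, 9, 3, 5, 4, 8, 2, 1, 7).

Rothe diagram D(w) (23 cells), 6 SE-corners (essential conditions):

[(2, 5, 0), (2, 8, 1), (4, 4, 1), (6, 2, 0), (6, 7, 4), (7, 1, 0)]


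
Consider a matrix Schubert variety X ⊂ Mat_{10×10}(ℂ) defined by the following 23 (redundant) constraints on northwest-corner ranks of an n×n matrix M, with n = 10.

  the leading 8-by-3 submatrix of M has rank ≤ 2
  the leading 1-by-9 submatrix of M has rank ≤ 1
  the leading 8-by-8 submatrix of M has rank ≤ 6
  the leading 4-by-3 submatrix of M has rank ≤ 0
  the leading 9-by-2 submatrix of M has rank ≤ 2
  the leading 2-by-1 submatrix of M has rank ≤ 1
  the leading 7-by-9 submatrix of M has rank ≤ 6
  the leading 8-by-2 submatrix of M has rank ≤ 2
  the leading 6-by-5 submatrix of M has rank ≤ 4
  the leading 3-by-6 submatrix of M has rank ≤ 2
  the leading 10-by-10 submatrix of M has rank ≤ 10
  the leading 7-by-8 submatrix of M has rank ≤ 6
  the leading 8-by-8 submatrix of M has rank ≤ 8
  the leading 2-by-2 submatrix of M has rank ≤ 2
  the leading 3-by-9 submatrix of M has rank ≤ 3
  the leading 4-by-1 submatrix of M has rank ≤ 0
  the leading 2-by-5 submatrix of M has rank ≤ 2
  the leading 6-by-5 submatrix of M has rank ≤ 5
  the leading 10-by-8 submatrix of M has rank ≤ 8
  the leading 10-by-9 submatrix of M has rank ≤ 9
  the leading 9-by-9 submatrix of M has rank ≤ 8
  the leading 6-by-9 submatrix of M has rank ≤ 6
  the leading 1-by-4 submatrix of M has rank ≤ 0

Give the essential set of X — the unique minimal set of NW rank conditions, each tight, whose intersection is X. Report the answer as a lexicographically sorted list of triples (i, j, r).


The tightest implied rank at each (i,j), from the 23 conditions:

  i=1: 0, 0, 0, 0, 1, 1, 1, 1, 1, 1
  i=2: 0, 0, 0, 1, 2, 2, 2, 2, 2, 2
  i=3: 0, 0, 0, 1, 2, 2, 3, 3, 3, 3
  i=4: 0, 0, 0, 1, 2, 3, 4, 4, 4, 4
  i=5: 1, 1, 1, 2, 3, 4, 5, 5, 5, 5
  i=6: 1, 2, 2, 3, 4, 5, 6, 6, 6, 6
  i=7: 1, 2, 2, 3, 4, 5, 6, 6, 6, 7
  i=8: 1, 2, 2, 3, 4, 5, 6, 6, 7, 8
  i=9: 1, 2, 3, 4, 5, 6, 7, 7, 8, 9
  i=10: 1, 2, 3, 4, 5, 6, 7, 8, 9, 10

the unique w with this rank table is (5, 4, 7, 6, 1, 2, 10, 9, 3, 8).

D(w) has 19 cells with 6 SE-corners; essential set:

[(1, 4, 0), (3, 6, 2), (4, 3, 0), (7, 9, 6), (8, 3, 2), (8, 8, 6)]


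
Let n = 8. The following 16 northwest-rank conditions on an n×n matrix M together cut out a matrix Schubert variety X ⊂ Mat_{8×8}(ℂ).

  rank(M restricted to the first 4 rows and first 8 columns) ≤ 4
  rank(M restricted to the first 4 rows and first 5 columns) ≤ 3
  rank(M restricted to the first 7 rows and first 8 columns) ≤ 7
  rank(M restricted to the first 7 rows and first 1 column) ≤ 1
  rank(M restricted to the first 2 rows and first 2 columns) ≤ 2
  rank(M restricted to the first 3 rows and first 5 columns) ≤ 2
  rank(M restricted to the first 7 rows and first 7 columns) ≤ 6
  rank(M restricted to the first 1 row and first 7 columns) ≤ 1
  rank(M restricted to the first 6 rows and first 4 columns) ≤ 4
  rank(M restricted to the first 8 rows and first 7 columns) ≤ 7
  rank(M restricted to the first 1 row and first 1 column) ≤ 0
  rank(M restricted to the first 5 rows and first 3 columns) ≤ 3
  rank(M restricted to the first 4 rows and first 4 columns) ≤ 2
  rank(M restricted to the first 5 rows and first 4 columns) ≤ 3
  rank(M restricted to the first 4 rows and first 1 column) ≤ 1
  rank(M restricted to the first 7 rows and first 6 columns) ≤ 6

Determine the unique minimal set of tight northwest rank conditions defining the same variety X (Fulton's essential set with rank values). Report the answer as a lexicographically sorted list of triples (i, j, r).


Propagating the 16 rank bounds to every northwest block:

  0, 1, 1, 1, 1, 1, 1, 1
  1, 2, 2, 2, 2, 2, 2, 2
  1, 2, 2, 2, 2, 3, 3, 3
  1, 2, 2, 2, 3, 4, 4, 4
  1, 2, 3, 3, 4, 5, 5, 5
  1, 2, 3, 4, 5, 6, 6, 6
  1, 2, 3, 4, 5, 6, 6, 7
  1, 2, 3, 4, 5, 6, 7, 8

the unique w with this rank table is (2, 1, 6, 5, 3, 4, 8, 7).

D(w) has 7 cells with 4 SE-corners; essential set:

[(1, 1, 0), (3, 5, 2), (4, 4, 2), (7, 7, 6)]


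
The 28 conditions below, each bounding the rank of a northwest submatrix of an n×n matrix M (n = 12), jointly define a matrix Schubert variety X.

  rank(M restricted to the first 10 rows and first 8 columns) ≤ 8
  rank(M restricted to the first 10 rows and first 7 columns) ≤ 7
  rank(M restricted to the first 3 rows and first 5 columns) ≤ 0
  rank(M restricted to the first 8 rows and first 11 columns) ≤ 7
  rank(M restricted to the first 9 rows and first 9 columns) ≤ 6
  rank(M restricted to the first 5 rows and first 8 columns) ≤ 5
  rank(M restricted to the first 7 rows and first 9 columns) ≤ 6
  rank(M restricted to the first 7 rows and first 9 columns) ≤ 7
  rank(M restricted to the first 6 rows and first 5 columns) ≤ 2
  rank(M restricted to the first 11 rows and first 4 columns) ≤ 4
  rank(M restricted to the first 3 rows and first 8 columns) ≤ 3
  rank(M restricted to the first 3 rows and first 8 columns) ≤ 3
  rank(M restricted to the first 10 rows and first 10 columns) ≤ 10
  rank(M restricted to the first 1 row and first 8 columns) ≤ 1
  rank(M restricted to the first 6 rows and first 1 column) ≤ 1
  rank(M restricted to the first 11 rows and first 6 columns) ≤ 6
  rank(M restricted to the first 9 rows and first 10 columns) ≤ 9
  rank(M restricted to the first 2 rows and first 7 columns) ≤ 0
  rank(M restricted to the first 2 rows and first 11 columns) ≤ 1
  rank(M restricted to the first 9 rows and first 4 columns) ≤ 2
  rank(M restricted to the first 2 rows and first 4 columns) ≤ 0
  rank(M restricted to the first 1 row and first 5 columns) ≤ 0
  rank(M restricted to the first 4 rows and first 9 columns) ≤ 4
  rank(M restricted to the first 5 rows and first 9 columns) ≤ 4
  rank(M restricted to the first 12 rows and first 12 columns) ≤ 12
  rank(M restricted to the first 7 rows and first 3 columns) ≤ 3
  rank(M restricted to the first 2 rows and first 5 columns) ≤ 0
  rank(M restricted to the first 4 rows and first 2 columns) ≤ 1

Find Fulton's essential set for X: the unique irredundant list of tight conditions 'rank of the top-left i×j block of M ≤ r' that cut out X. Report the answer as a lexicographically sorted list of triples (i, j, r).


Recovering R(i,j) via the rank-extension bound from the 28 conditions:

  R[1]: 0 0 0 0 0 0 0 1 1 1 1 1
  R[2]: 0 0 0 0 0 0 0 1 1 1 1 2
  R[3]: 0 0 0 0 0 1 1 2 2 2 2 3
  R[4]: 1 1 1 1 1 2 2 3 3 3 3 4
  R[5]: 1 2 2 2 2 3 3 4 4 4 4 5
  R[6]: 1 2 2 2 2 3 4 5 5 5 5 6
  R[7]: 1 2 2 2 3 4 5 6 6 6 6 7
  R[8]: 1 2 2 2 3 4 5 6 6 7 7 8
  R[9]: 1 2 2 2 3 4 5 6 6 7 8 9
  R[10]: 1 2 3 3 4 5 6 7 7 8 9 10
  R[11]: 1 2 3 4 5 6 7 8 8 9 10 11
  R[12]: 1 2 3 4 5 6 7 8 9 10 11 12

reading off 1-entries of Δ²R: w = (8, 12, 6, 1, 2, 7, 5, 10, 11, 3, 4, 9).

ℓ(w)=33; the 6 essential cells (i,j,r):

[(2, 7, 0), (2, 11, 1), (3, 5, 0), (6, 5, 2), (9, 4, 2), (9, 9, 6)]


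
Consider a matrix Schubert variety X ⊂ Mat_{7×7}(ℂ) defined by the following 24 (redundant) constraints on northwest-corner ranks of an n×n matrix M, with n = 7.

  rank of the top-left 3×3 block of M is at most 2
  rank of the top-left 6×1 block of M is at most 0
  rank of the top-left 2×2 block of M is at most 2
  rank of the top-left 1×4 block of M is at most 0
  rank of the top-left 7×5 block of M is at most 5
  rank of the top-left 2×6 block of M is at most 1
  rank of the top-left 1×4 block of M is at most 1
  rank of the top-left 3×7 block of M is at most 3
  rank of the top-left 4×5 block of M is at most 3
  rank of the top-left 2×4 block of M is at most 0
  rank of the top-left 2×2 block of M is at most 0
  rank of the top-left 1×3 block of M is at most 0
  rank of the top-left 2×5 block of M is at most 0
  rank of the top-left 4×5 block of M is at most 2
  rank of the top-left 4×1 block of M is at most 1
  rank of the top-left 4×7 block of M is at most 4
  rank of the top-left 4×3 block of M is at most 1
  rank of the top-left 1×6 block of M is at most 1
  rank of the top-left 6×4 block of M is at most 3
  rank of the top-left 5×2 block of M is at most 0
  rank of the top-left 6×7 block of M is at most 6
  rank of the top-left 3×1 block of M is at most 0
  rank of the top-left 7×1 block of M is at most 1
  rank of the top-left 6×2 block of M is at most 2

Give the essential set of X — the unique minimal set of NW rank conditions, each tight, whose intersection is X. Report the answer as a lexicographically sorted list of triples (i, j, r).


Computing R[i][j] = min implied NW-rank bound (n=7, 24 conditions):

  i=1: 0  0  0  0  0  1  1
  i=2: 0  0  0  0  0  1  2
  i=3: 0  0  1  1  1  2  3
  i=4: 0  0  1  2  2  3  4
  i=5: 0  0  1  2  3  4  5
  i=6: 0  1  2  3  4  5  6
  i=7: 1  2  3  4  5  6  7

giving w = (6, 7, 3, 4, 5, 2, 1) via Δ²R.

ℓ(w)=17; the 3 essential cells (i,j,r):

[(2, 5, 0), (5, 2, 0), (6, 1, 0)]


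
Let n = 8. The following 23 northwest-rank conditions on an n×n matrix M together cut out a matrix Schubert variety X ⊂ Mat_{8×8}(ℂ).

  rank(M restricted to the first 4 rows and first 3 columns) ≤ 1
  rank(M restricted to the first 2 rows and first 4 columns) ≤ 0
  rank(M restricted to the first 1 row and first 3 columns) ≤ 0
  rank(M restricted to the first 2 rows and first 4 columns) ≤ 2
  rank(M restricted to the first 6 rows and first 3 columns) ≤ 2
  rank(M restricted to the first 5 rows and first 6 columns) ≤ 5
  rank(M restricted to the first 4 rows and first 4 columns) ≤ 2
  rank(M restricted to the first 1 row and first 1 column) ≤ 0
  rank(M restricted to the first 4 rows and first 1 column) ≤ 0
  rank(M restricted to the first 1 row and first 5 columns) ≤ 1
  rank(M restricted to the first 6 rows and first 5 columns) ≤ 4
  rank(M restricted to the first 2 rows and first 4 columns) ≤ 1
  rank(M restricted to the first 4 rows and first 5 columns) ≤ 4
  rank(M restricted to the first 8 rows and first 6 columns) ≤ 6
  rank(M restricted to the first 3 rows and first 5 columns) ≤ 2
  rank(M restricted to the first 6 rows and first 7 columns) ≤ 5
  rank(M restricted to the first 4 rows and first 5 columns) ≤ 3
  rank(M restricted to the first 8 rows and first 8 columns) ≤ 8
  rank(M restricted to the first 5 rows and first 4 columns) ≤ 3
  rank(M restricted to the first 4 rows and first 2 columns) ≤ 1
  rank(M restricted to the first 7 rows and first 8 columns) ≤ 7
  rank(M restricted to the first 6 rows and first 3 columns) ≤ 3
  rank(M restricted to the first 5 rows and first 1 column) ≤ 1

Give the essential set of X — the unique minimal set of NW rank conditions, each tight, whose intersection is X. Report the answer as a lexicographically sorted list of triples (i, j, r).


The tightest implied rank at each (i,j), from the 23 conditions:

  0, 0, 0, 0, 1, 1, 1, 1
  0, 0, 0, 0, 1, 2, 2, 2
  0, 1, 1, 1, 2, 3, 3, 3
  0, 1, 1, 2, 3, 4, 4, 4
  1, 2, 2, 3, 4, 5, 5, 5
  1, 2, 2, 3, 4, 5, 5, 6
  1, 2, 3, 4, 5, 6, 6, 7
  1, 2, 3, 4, 5, 6, 7, 8

giving w = (5, 6, 2, 4, 1, 8, 3, 7) via Δ²R.

Fulton essential set (5 of the 13 Rothe cells):

[(2, 4, 0), (4, 1, 0), (4, 3, 1), (6, 3, 2), (6, 7, 5)]


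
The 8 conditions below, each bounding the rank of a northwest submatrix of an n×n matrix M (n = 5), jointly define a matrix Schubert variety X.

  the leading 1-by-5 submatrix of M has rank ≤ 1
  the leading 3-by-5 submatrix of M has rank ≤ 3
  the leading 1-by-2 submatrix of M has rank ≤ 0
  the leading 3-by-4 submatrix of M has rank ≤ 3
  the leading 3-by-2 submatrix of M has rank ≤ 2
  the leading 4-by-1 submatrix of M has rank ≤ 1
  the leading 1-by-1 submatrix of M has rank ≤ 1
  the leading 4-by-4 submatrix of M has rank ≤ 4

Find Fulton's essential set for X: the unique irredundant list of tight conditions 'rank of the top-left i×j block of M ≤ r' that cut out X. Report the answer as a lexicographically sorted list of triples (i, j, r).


Computing R[i][j] = min implied NW-rank bound (n=5, 8 conditions):

  i=1: 0 | 0 | 1 | 1 | 1
  i=2: 1 | 1 | 2 | 2 | 2
  i=3: 1 | 2 | 3 | 3 | 3
  i=4: 1 | 2 | 3 | 4 | 4
  i=5: 1 | 2 | 3 | 4 | 5

the unique w with this rank table is (3, 1, 2, 4, 5).

D(w) has 2 cells with 1 SE-corner; essential set:

[(1, 2, 0)]


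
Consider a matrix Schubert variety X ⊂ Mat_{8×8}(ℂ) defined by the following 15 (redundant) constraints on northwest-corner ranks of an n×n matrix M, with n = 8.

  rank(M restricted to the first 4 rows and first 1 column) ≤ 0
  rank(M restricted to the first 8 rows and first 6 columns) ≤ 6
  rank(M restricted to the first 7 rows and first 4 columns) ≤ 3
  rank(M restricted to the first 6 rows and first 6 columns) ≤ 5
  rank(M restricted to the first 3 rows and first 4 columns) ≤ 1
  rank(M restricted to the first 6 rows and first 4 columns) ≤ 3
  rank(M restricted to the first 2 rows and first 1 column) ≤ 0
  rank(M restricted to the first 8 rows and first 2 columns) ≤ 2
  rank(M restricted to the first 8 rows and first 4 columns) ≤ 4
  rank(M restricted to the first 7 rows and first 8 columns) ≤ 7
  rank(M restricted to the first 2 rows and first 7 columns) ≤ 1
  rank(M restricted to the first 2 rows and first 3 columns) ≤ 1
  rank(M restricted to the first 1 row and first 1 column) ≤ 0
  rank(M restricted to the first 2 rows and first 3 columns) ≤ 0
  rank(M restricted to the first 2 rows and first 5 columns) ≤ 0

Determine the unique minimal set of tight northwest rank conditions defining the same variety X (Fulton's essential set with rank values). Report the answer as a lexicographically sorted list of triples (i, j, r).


Rank table r_w(8×8) implied by the 15 constraints:

  R[1]: 0 | 0 | 0 | 0 | 0 | 1 | 1 | 1
  R[2]: 0 | 0 | 0 | 0 | 0 | 1 | 1 | 2
  R[3]: 0 | 1 | 1 | 1 | 1 | 2 | 2 | 3
  R[4]: 0 | 1 | 2 | 2 | 2 | 3 | 3 | 4
  R[5]: 1 | 2 | 3 | 3 | 3 | 4 | 4 | 5
  R[6]: 1 | 2 | 3 | 3 | 4 | 5 | 5 | 6
  R[7]: 1 | 2 | 3 | 3 | 4 | 5 | 6 | 7
  R[8]: 1 | 2 | 3 | 4 | 5 | 6 | 7 | 8

second differences of R give the permutation w = (6, 8, 2, 3, 1, 5, 7, 4).

Rothe diagram D(w) (15 cells), 4 SE-corners (essential conditions):

[(2, 5, 0), (2, 7, 1), (4, 1, 0), (7, 4, 3)]


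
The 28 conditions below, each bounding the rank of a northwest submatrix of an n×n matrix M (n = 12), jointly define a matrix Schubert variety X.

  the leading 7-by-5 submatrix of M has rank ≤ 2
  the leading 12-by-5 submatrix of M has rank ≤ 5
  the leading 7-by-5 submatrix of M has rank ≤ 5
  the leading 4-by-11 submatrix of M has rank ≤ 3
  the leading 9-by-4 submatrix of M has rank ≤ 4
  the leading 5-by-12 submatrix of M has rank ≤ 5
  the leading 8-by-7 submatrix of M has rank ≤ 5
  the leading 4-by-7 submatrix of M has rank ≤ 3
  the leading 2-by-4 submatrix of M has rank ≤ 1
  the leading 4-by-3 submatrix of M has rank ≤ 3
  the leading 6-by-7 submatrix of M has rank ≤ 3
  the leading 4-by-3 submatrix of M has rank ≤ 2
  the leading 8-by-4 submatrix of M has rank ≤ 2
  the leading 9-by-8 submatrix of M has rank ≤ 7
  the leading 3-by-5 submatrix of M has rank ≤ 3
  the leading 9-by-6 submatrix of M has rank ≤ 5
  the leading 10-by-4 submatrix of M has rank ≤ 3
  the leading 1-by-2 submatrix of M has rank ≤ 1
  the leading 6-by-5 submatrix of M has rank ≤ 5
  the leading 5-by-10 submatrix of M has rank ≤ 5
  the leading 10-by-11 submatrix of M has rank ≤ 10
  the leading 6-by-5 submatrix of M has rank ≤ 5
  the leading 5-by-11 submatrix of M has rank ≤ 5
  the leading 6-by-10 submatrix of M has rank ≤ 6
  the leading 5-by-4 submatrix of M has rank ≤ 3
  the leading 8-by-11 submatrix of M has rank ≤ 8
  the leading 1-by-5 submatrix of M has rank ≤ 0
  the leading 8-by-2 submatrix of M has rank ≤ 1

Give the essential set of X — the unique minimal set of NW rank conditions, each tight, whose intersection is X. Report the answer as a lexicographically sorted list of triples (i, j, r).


Recovering R(i,j) via the rank-extension bound from the 28 conditions:

  i=1: 0, 0, 0, 0, 0, 1, 1, 1, 1, 1, 1, 1
  i=2: 1, 1, 1, 1, 1, 2, 2, 2, 2, 2, 2, 2
  i=3: 1, 1, 2, 2, 2, 3, 3, 3, 3, 3, 3, 3
  i=4: 1, 1, 2, 2, 2, 3, 3, 3, 3, 3, 3, 4
  i=5: 1, 1, 2, 2, 2, 3, 3, 4, 4, 4, 4, 5
  i=6: 1, 1, 2, 2, 2, 3, 3, 4, 5, 5, 5, 6
  i=7: 1, 1, 2, 2, 2, 3, 4, 5, 6, 6, 6, 7
  i=8: 1, 1, 2, 2, 3, 4, 5, 6, 7, 7, 7, 8
  i=9: 1, 2, 3, 3, 4, 5, 6, 7, 8, 8, 8, 9
  i=10: 1, 2, 3, 3, 4, 5, 6, 7, 8, 9, 9, 10
  i=11: 1, 2, 3, 4, 5, 6, 7, 8, 9, 10, 10, 11
  i=12: 1, 2, 3, 4, 5, 6, 7, 8, 9, 10, 11, 12

second differences of R give the permutation w = (6, 1, 3, 12, 8, 9, 7, 5, 2, 10, 4, 11).

7 SE-corners of the 28-cell Rothe diagram give Ess(w):

[(1, 5, 0), (4, 11, 3), (6, 7, 3), (7, 5, 2), (8, 2, 1), (8, 4, 2), (10, 4, 3)]
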